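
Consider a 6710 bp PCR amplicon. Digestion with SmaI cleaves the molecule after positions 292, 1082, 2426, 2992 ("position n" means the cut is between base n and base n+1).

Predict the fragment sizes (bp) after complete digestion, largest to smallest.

3718, 1344, 790, 566, 292 bp

Linear molecule, 4 cuts → 5 fragments:
  292 − 0 = 292 bp
  1082 − 292 = 790 bp
  2426 − 1082 = 1344 bp
  2992 − 2426 = 566 bp
  6710 − 2992 = 3718 bp
Sorted largest to smallest: 3718, 1344, 790, 566, 292 bp.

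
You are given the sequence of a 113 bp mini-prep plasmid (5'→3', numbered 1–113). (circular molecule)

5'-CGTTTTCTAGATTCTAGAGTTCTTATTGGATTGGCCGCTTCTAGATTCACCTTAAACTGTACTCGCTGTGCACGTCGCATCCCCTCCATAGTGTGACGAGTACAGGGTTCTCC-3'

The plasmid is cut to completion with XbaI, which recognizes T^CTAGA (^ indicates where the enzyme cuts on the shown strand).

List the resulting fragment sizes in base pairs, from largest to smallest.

79, 27, 7 bp

XbaI sites (TCTAGA) start at positions 6, 13, 40.
XbaI cuts after the first base of each site, so after positions 6, 13, 40.
Circular molecule, 3 cuts → 3 fragments:
  7–13 → 7 bp
  14–40 → 27 bp
  41–113 then 1–6 → 73 + 6 = 79 bp
Sorted largest to smallest: 79, 27, 7 bp.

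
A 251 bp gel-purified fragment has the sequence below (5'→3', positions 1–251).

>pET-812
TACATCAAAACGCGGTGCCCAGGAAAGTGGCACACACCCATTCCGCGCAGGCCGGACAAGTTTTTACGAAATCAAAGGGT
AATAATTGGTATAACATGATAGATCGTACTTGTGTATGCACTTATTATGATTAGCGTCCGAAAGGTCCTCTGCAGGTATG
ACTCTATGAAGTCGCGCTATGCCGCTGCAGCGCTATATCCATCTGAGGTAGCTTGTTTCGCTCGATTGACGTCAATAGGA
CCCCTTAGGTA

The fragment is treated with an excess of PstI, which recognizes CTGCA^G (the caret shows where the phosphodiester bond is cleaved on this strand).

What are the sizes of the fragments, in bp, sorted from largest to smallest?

154, 62, 35 bp

PstI sites (CTGCAG) start at positions 150, 185.
PstI cuts after base 5 of each site (before the last base), so after positions 154, 189.
Linear molecule, 2 cuts → 3 fragments:
  1–154 → 154 bp
  155–189 → 35 bp
  190–251 → 62 bp
Sorted largest to smallest: 154, 62, 35 bp.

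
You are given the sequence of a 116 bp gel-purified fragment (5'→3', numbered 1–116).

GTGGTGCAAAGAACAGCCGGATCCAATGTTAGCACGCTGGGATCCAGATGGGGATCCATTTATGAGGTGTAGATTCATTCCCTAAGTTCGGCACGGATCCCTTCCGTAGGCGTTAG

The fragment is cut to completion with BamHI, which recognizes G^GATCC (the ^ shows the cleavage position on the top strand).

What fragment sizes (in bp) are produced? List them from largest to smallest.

BamHI sites (GGATCC) start at positions 19, 40, 52, 95.
BamHI cuts after the first base of each site, so after positions 19, 40, 52, 95.
Linear molecule, 4 cuts → 5 fragments:
  1–19 → 19 bp
  20–40 → 21 bp
  41–52 → 12 bp
  53–95 → 43 bp
  96–116 → 21 bp
Sorted largest to smallest: 43, 21, 21, 19, 12 bp.

43, 21, 21, 19, 12 bp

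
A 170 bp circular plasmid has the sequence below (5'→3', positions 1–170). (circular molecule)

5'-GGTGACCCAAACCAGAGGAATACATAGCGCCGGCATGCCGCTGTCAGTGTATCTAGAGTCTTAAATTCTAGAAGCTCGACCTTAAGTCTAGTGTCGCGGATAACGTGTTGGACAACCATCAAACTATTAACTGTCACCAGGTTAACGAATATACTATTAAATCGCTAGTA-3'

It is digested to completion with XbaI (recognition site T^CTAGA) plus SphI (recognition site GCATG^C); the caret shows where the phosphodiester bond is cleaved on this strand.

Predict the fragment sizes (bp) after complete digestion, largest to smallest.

XbaI sites (TCTAGA) start at positions 52, 67.
XbaI cuts after the first base of each site, so after positions 52, 67.
The SphI site (GCATGC) starts at position 33.
SphI cuts after base 5 of each site (before the last base), so after position 37.
Combined cut positions: 37, 52, 67.
Circular molecule, 3 cuts → 3 fragments:
  38–52 → 15 bp
  53–67 → 15 bp
  68–170 then 1–37 → 103 + 37 = 140 bp
Sorted largest to smallest: 140, 15, 15 bp.

140, 15, 15 bp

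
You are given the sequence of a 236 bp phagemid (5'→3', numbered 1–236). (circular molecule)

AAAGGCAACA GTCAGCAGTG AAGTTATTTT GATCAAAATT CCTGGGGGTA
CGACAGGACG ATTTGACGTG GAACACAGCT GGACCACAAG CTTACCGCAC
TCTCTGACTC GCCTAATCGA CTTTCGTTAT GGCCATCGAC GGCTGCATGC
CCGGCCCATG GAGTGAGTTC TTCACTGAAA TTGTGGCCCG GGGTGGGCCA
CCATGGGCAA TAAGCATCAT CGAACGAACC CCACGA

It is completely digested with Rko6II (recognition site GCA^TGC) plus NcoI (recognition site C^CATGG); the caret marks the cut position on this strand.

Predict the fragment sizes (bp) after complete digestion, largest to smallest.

The Rko6II site (GCATGC) starts at position 145.
Rko6II cuts after base 3 of each site, so after position 147.
NcoI sites (CCATGG) start at positions 156, 201.
NcoI cuts after the first base of each site, so after positions 156, 201.
Combined cut positions: 147, 156, 201.
Circular molecule, 3 cuts → 3 fragments:
  148–156 → 9 bp
  157–201 → 45 bp
  202–236 then 1–147 → 35 + 147 = 182 bp
Sorted largest to smallest: 182, 45, 9 bp.

182, 45, 9 bp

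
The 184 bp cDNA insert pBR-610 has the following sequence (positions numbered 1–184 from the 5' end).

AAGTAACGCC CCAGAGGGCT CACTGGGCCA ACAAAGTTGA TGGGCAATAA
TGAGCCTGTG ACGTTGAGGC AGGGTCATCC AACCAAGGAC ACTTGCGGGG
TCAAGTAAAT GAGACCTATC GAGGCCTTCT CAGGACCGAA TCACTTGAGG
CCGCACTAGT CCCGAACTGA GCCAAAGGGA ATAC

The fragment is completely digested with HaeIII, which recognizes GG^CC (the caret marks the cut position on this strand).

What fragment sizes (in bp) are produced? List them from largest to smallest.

HaeIII sites (GGCC) start at positions 26, 123, 149.
HaeIII cuts after base 2 of each site, so after positions 27, 124, 150.
Linear molecule, 3 cuts → 4 fragments:
  1–27 → 27 bp
  28–124 → 97 bp
  125–150 → 26 bp
  151–184 → 34 bp
Sorted largest to smallest: 97, 34, 27, 26 bp.

97, 34, 27, 26 bp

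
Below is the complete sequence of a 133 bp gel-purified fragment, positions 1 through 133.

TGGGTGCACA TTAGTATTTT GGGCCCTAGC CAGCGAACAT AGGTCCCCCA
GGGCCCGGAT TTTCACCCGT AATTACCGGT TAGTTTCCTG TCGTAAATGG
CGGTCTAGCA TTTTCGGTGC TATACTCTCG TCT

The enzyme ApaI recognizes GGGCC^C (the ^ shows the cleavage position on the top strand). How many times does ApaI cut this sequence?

2

GGGCCC occurs starting at positions 21, 51.
ApaI cuts at 2 sites.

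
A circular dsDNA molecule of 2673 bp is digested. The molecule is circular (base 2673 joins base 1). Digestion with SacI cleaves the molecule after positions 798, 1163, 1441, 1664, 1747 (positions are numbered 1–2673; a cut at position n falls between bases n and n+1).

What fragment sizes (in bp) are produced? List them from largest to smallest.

Circular molecule, 5 cuts → 5 fragments:
  1163 − 798 = 365 bp
  1441 − 1163 = 278 bp
  1664 − 1441 = 223 bp
  1747 − 1664 = 83 bp
  wrap: 2673 − 1747 + 798 = 1724 bp
Sorted largest to smallest: 1724, 365, 278, 223, 83 bp.

1724, 365, 278, 223, 83 bp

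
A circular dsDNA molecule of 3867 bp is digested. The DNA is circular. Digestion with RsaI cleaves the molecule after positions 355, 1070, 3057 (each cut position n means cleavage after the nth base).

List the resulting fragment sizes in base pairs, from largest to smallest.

Circular molecule, 3 cuts → 3 fragments:
  1070 − 355 = 715 bp
  3057 − 1070 = 1987 bp
  wrap: 3867 − 3057 + 355 = 1165 bp
Sorted largest to smallest: 1987, 1165, 715 bp.

1987, 1165, 715 bp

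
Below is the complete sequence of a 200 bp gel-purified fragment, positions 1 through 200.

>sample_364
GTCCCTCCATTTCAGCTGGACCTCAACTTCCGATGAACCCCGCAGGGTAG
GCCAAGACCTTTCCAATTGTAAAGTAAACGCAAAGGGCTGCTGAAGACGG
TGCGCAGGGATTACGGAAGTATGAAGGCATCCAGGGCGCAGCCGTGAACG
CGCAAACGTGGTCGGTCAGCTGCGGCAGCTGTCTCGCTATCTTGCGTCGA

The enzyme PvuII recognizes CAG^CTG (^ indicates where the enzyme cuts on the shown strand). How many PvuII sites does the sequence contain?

3

CAGCTG occurs starting at positions 13, 167, 176.
PvuII cuts at 3 sites.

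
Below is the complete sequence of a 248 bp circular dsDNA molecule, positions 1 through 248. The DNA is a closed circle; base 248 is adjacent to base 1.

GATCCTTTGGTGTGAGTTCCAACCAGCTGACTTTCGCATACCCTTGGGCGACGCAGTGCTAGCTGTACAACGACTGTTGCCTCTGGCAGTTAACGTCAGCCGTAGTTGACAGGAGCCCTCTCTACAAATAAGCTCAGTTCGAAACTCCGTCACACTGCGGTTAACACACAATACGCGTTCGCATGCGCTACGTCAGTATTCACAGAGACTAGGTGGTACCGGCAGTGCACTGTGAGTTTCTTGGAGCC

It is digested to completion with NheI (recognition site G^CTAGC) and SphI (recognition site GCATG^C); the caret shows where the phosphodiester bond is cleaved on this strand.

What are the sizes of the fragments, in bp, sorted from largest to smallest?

127, 121 bp

The NheI site (GCTAGC) starts at position 58.
NheI cuts after the first base of each site, so after position 58.
The SphI site (GCATGC) starts at position 181.
SphI cuts after base 5 of each site (before the last base), so after position 185.
Combined cut positions: 58, 185.
Circular molecule, 2 cuts → 2 fragments:
  59–185 → 127 bp
  186–248 then 1–58 → 63 + 58 = 121 bp
Sorted largest to smallest: 127, 121 bp.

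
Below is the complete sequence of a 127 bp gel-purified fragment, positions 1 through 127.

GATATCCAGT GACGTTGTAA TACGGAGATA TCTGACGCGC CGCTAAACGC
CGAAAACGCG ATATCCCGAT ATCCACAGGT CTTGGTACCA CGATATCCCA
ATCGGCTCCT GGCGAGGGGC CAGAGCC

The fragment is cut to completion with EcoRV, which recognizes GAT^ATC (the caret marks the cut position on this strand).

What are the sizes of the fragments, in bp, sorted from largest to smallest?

EcoRV sites (GATATC) start at positions 1, 27, 60, 68, 92.
EcoRV cuts after base 3 of each site, so after positions 3, 29, 62, 70, 94.
Linear molecule, 5 cuts → 6 fragments:
  1–3 → 3 bp
  4–29 → 26 bp
  30–62 → 33 bp
  63–70 → 8 bp
  71–94 → 24 bp
  95–127 → 33 bp
Sorted largest to smallest: 33, 33, 26, 24, 8, 3 bp.

33, 33, 26, 24, 8, 3 bp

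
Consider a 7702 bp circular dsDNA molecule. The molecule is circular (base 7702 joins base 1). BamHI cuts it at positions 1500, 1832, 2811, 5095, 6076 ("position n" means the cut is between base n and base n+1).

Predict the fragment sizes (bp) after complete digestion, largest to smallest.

Circular molecule, 5 cuts → 5 fragments:
  1832 − 1500 = 332 bp
  2811 − 1832 = 979 bp
  5095 − 2811 = 2284 bp
  6076 − 5095 = 981 bp
  wrap: 7702 − 6076 + 1500 = 3126 bp
Sorted largest to smallest: 3126, 2284, 981, 979, 332 bp.

3126, 2284, 981, 979, 332 bp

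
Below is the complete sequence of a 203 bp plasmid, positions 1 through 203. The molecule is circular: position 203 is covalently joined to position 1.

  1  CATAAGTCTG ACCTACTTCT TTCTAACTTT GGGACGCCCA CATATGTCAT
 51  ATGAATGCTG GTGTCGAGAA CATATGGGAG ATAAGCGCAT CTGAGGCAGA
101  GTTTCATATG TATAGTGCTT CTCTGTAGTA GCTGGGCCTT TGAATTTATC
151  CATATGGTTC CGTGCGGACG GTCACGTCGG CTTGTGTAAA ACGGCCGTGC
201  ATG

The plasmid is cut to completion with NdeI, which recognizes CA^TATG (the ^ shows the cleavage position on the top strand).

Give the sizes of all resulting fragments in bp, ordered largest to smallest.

93, 46, 34, 23, 7 bp

NdeI sites (CATATG) start at positions 41, 48, 71, 105, 151.
NdeI cuts after base 2 of each site, so after positions 42, 49, 72, 106, 152.
Circular molecule, 5 cuts → 5 fragments:
  43–49 → 7 bp
  50–72 → 23 bp
  73–106 → 34 bp
  107–152 → 46 bp
  153–203 then 1–42 → 51 + 42 = 93 bp
Sorted largest to smallest: 93, 46, 34, 23, 7 bp.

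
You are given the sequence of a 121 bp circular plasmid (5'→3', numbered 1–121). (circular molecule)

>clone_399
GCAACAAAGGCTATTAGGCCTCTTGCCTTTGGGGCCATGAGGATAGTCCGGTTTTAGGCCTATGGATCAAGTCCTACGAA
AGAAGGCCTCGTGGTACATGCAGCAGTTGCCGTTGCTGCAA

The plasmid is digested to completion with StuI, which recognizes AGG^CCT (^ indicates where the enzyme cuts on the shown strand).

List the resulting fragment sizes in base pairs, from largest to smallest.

53, 40, 28 bp

StuI sites (AGGCCT) start at positions 16, 56, 84.
StuI cuts after base 3 of each site, so after positions 18, 58, 86.
Circular molecule, 3 cuts → 3 fragments:
  19–58 → 40 bp
  59–86 → 28 bp
  87–121 then 1–18 → 35 + 18 = 53 bp
Sorted largest to smallest: 53, 40, 28 bp.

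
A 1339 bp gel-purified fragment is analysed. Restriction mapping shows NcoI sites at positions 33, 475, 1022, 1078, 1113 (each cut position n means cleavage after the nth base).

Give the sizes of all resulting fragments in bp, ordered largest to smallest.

Linear molecule, 5 cuts → 6 fragments:
  33 − 0 = 33 bp
  475 − 33 = 442 bp
  1022 − 475 = 547 bp
  1078 − 1022 = 56 bp
  1113 − 1078 = 35 bp
  1339 − 1113 = 226 bp
Sorted largest to smallest: 547, 442, 226, 56, 35, 33 bp.

547, 442, 226, 56, 35, 33 bp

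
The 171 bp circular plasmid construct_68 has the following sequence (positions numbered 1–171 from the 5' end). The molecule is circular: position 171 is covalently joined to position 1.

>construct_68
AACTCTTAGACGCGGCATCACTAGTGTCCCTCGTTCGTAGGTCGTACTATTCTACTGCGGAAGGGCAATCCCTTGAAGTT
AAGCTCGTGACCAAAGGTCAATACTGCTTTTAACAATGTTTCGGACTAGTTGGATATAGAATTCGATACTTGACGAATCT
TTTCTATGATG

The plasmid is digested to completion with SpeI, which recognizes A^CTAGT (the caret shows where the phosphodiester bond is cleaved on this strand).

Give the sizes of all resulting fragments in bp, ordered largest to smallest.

SpeI sites (ACTAGT) start at positions 20, 125.
SpeI cuts after the first base of each site, so after positions 20, 125.
Circular molecule, 2 cuts → 2 fragments:
  21–125 → 105 bp
  126–171 then 1–20 → 46 + 20 = 66 bp
Sorted largest to smallest: 105, 66 bp.

105, 66 bp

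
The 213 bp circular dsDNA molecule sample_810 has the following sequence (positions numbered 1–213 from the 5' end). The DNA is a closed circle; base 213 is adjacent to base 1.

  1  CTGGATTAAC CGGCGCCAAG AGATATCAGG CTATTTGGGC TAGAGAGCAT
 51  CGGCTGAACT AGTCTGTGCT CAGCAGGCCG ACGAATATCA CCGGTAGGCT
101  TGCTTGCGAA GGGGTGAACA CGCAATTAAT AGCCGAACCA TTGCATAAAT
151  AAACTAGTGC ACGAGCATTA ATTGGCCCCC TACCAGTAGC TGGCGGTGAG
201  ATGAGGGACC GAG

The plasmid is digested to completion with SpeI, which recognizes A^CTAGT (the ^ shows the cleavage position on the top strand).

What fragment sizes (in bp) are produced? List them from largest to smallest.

SpeI sites (ACTAGT) start at positions 58, 153.
SpeI cuts after the first base of each site, so after positions 58, 153.
Circular molecule, 2 cuts → 2 fragments:
  59–153 → 95 bp
  154–213 then 1–58 → 60 + 58 = 118 bp
Sorted largest to smallest: 118, 95 bp.

118, 95 bp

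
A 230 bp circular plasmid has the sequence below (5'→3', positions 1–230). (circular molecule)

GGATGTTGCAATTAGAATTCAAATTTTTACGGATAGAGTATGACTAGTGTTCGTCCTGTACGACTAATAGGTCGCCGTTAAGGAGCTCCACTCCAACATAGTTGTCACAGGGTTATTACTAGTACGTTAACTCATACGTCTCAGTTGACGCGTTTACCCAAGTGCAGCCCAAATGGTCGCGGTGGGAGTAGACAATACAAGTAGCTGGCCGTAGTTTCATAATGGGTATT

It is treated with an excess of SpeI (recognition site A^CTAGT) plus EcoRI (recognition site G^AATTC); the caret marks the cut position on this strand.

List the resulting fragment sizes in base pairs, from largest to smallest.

127, 75, 28 bp

SpeI sites (ACTAGT) start at positions 43, 118.
SpeI cuts after the first base of each site, so after positions 43, 118.
The EcoRI site (GAATTC) starts at position 15.
EcoRI cuts after the first base of each site, so after position 15.
Combined cut positions: 15, 43, 118.
Circular molecule, 3 cuts → 3 fragments:
  16–43 → 28 bp
  44–118 → 75 bp
  119–230 then 1–15 → 112 + 15 = 127 bp
Sorted largest to smallest: 127, 75, 28 bp.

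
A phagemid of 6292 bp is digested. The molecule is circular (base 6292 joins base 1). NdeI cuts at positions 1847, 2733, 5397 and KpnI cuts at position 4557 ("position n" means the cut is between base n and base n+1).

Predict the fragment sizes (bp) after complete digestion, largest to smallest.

Combined cut positions (sorted): 1847, 2733, 4557, 5397.
Circular molecule, 4 cuts → 4 fragments:
  2733 − 1847 = 886 bp
  4557 − 2733 = 1824 bp
  5397 − 4557 = 840 bp
  wrap: 6292 − 5397 + 1847 = 2742 bp
Sorted largest to smallest: 2742, 1824, 886, 840 bp.

2742, 1824, 886, 840 bp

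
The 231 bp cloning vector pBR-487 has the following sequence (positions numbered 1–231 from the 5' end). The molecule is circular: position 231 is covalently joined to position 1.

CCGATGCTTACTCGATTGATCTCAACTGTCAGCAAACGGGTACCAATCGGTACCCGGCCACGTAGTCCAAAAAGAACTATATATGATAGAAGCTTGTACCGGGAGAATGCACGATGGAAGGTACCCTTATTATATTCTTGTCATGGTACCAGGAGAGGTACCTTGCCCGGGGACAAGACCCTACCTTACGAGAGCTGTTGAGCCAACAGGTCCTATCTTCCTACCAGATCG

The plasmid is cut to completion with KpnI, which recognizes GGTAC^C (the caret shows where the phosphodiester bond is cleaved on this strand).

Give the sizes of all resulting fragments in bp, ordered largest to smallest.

KpnI sites (GGTACC) start at positions 39, 49, 120, 145, 157.
KpnI cuts after base 5 of each site (before the last base), so after positions 43, 53, 124, 149, 161.
Circular molecule, 5 cuts → 5 fragments:
  44–53 → 10 bp
  54–124 → 71 bp
  125–149 → 25 bp
  150–161 → 12 bp
  162–231 then 1–43 → 70 + 43 = 113 bp
Sorted largest to smallest: 113, 71, 25, 12, 10 bp.

113, 71, 25, 12, 10 bp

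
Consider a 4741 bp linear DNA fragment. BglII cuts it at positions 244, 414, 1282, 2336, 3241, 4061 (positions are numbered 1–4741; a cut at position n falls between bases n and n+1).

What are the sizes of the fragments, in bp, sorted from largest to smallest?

1054, 905, 868, 820, 680, 244, 170 bp

Linear molecule, 6 cuts → 7 fragments:
  244 − 0 = 244 bp
  414 − 244 = 170 bp
  1282 − 414 = 868 bp
  2336 − 1282 = 1054 bp
  3241 − 2336 = 905 bp
  4061 − 3241 = 820 bp
  4741 − 4061 = 680 bp
Sorted largest to smallest: 1054, 905, 868, 820, 680, 244, 170 bp.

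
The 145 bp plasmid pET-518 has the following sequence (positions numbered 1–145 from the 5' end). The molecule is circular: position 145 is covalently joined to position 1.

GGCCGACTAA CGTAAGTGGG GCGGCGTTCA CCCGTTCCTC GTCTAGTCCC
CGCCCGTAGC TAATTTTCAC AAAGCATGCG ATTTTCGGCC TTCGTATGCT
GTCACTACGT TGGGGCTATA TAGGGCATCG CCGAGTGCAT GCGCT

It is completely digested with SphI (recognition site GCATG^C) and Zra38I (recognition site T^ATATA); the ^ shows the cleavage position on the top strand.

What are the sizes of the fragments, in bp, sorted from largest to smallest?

82, 39, 24 bp

SphI sites (GCATGC) start at positions 74, 137.
SphI cuts after base 5 of each site (before the last base), so after positions 78, 141.
The Zra38I site (TATATA) starts at position 117.
Zra38I cuts after the first base of each site, so after position 117.
Combined cut positions: 78, 117, 141.
Circular molecule, 3 cuts → 3 fragments:
  79–117 → 39 bp
  118–141 → 24 bp
  142–145 then 1–78 → 4 + 78 = 82 bp
Sorted largest to smallest: 82, 39, 24 bp.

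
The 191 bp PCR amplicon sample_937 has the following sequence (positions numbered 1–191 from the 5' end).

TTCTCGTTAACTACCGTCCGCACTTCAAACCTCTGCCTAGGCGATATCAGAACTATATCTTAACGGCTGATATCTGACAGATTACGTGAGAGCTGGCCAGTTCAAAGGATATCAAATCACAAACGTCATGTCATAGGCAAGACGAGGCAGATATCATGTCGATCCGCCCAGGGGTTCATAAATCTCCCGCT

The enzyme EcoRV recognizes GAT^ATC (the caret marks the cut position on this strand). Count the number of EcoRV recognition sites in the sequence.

4

GATATC occurs starting at positions 43, 69, 108, 150.
EcoRV cuts at 4 sites.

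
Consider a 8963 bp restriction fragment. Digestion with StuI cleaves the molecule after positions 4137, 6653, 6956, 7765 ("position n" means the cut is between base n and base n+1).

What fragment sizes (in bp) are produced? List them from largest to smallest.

4137, 2516, 1198, 809, 303 bp

Linear molecule, 4 cuts → 5 fragments:
  4137 − 0 = 4137 bp
  6653 − 4137 = 2516 bp
  6956 − 6653 = 303 bp
  7765 − 6956 = 809 bp
  8963 − 7765 = 1198 bp
Sorted largest to smallest: 4137, 2516, 1198, 809, 303 bp.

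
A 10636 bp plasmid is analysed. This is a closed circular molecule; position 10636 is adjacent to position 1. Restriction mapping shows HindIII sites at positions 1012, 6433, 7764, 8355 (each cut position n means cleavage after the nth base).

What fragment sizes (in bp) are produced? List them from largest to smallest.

Circular molecule, 4 cuts → 4 fragments:
  6433 − 1012 = 5421 bp
  7764 − 6433 = 1331 bp
  8355 − 7764 = 591 bp
  wrap: 10636 − 8355 + 1012 = 3293 bp
Sorted largest to smallest: 5421, 3293, 1331, 591 bp.

5421, 3293, 1331, 591 bp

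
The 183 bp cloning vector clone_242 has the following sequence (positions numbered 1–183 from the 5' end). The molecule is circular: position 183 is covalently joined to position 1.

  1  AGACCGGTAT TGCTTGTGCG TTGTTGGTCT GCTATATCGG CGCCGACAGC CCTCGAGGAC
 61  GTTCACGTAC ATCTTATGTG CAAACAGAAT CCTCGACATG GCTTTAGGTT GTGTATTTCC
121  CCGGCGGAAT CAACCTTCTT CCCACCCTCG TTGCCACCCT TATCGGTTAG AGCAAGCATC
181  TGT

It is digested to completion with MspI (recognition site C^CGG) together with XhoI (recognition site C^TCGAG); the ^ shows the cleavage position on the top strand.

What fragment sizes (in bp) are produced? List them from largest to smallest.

MspI sites (CCGG) start at positions 4, 121.
MspI cuts after the first base of each site, so after positions 4, 121.
The XhoI site (CTCGAG) starts at position 52.
XhoI cuts after the first base of each site, so after position 52.
Combined cut positions: 4, 52, 121.
Circular molecule, 3 cuts → 3 fragments:
  5–52 → 48 bp
  53–121 → 69 bp
  122–183 then 1–4 → 62 + 4 = 66 bp
Sorted largest to smallest: 69, 66, 48 bp.

69, 66, 48 bp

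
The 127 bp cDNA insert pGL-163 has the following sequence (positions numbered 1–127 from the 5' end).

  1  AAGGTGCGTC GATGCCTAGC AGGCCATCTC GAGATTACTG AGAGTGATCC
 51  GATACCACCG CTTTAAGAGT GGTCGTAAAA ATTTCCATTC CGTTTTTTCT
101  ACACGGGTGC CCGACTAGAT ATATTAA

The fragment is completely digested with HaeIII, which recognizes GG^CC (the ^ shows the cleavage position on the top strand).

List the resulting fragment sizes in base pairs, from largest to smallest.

104, 23 bp

The HaeIII site (GGCC) starts at position 22.
HaeIII cuts after base 2 of each site, so after position 23.
Linear molecule, 1 cut → 2 fragments:
  1–23 → 23 bp
  24–127 → 104 bp
Sorted largest to smallest: 104, 23 bp.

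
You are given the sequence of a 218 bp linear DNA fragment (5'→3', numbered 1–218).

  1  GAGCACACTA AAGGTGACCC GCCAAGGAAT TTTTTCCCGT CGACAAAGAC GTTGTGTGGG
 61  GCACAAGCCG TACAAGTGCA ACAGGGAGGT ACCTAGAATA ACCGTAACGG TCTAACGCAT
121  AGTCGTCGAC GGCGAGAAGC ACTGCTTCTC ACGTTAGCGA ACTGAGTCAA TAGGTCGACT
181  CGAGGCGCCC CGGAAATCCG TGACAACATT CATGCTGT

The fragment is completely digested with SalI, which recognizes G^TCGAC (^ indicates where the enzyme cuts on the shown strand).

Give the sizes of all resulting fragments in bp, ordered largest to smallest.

SalI sites (GTCGAC) start at positions 39, 125, 174.
SalI cuts after the first base of each site, so after positions 39, 125, 174.
Linear molecule, 3 cuts → 4 fragments:
  1–39 → 39 bp
  40–125 → 86 bp
  126–174 → 49 bp
  175–218 → 44 bp
Sorted largest to smallest: 86, 49, 44, 39 bp.

86, 49, 44, 39 bp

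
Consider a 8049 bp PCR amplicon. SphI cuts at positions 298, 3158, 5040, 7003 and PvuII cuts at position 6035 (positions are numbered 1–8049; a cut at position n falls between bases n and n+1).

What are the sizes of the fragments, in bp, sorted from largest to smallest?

2860, 1882, 1046, 995, 968, 298 bp

Combined cut positions (sorted): 298, 3158, 5040, 6035, 7003.
Linear molecule, 5 cuts → 6 fragments:
  298 − 0 = 298 bp
  3158 − 298 = 2860 bp
  5040 − 3158 = 1882 bp
  6035 − 5040 = 995 bp
  7003 − 6035 = 968 bp
  8049 − 7003 = 1046 bp
Sorted largest to smallest: 2860, 1882, 1046, 995, 968, 298 bp.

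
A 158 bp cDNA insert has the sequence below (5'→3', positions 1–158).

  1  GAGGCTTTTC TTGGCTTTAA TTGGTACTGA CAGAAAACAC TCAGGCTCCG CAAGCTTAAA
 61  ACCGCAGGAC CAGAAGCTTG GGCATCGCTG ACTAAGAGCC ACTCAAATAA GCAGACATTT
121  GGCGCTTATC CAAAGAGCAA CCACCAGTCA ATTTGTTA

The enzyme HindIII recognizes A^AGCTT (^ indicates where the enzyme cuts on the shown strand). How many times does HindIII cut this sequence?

AAGCTT occurs starting at positions 52, 74.
HindIII cuts at 2 sites.

2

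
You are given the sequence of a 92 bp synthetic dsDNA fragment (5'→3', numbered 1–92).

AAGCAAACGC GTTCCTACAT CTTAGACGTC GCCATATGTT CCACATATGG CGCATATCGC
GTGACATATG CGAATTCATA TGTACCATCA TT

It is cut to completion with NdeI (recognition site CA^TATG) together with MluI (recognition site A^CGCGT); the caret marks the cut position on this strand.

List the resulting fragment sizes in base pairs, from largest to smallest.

27, 21, 14, 12, 11, 7 bp

NdeI sites (CATATG) start at positions 33, 44, 65, 77.
NdeI cuts after base 2 of each site, so after positions 34, 45, 66, 78.
The MluI site (ACGCGT) starts at position 7.
MluI cuts after the first base of each site, so after position 7.
Combined cut positions: 7, 34, 45, 66, 78.
Linear molecule, 5 cuts → 6 fragments:
  1–7 → 7 bp
  8–34 → 27 bp
  35–45 → 11 bp
  46–66 → 21 bp
  67–78 → 12 bp
  79–92 → 14 bp
Sorted largest to smallest: 27, 21, 14, 12, 11, 7 bp.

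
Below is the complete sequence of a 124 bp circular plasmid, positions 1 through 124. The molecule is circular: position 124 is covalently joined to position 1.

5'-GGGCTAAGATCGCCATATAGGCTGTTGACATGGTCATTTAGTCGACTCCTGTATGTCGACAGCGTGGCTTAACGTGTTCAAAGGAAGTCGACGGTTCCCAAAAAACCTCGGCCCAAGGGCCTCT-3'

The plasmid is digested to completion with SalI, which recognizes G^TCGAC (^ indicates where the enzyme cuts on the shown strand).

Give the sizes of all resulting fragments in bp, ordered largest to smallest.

78, 32, 14 bp

SalI sites (GTCGAC) start at positions 41, 55, 87.
SalI cuts after the first base of each site, so after positions 41, 55, 87.
Circular molecule, 3 cuts → 3 fragments:
  42–55 → 14 bp
  56–87 → 32 bp
  88–124 then 1–41 → 37 + 41 = 78 bp
Sorted largest to smallest: 78, 32, 14 bp.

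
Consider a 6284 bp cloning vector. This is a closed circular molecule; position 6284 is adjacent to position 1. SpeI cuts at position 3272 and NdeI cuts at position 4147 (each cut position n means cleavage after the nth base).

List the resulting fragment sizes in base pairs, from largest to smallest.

Combined cut positions (sorted): 3272, 4147.
Circular molecule, 2 cuts → 2 fragments:
  4147 − 3272 = 875 bp
  wrap: 6284 − 4147 + 3272 = 5409 bp
Sorted largest to smallest: 5409, 875 bp.

5409, 875 bp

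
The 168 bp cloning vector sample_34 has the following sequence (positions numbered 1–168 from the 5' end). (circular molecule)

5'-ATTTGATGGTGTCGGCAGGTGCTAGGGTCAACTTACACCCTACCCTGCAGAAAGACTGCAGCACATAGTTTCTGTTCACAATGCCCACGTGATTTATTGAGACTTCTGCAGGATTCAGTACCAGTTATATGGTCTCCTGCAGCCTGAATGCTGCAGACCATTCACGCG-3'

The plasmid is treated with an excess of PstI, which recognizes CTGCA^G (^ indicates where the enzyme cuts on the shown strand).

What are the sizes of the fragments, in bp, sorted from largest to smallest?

PstI sites (CTGCAG) start at positions 45, 56, 106, 137, 151.
PstI cuts after base 5 of each site (before the last base), so after positions 49, 60, 110, 141, 155.
Circular molecule, 5 cuts → 5 fragments:
  50–60 → 11 bp
  61–110 → 50 bp
  111–141 → 31 bp
  142–155 → 14 bp
  156–168 then 1–49 → 13 + 49 = 62 bp
Sorted largest to smallest: 62, 50, 31, 14, 11 bp.

62, 50, 31, 14, 11 bp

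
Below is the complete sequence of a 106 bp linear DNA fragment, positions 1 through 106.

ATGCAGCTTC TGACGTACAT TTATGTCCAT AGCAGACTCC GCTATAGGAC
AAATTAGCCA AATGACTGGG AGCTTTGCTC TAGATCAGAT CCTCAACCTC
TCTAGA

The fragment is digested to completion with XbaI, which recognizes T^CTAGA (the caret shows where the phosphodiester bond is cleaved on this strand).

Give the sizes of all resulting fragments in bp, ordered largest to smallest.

XbaI sites (TCTAGA) start at positions 79, 101.
XbaI cuts after the first base of each site, so after positions 79, 101.
Linear molecule, 2 cuts → 3 fragments:
  1–79 → 79 bp
  80–101 → 22 bp
  102–106 → 5 bp
Sorted largest to smallest: 79, 22, 5 bp.

79, 22, 5 bp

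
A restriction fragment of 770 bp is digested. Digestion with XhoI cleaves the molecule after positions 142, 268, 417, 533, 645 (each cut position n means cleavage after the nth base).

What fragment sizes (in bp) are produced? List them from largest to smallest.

Linear molecule, 5 cuts → 6 fragments:
  142 − 0 = 142 bp
  268 − 142 = 126 bp
  417 − 268 = 149 bp
  533 − 417 = 116 bp
  645 − 533 = 112 bp
  770 − 645 = 125 bp
Sorted largest to smallest: 149, 142, 126, 125, 116, 112 bp.

149, 142, 126, 125, 116, 112 bp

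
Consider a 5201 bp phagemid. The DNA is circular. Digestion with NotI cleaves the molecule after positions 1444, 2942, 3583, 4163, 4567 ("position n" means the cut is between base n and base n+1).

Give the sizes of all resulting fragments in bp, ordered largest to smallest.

Circular molecule, 5 cuts → 5 fragments:
  2942 − 1444 = 1498 bp
  3583 − 2942 = 641 bp
  4163 − 3583 = 580 bp
  4567 − 4163 = 404 bp
  wrap: 5201 − 4567 + 1444 = 2078 bp
Sorted largest to smallest: 2078, 1498, 641, 580, 404 bp.

2078, 1498, 641, 580, 404 bp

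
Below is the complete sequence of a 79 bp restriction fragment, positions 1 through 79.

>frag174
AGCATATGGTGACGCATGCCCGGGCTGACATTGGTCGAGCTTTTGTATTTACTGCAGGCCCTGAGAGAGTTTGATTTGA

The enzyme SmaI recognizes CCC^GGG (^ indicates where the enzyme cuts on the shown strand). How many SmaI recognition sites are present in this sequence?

CCCGGG occurs starting at position 19.
SmaI cuts at 1 site.

1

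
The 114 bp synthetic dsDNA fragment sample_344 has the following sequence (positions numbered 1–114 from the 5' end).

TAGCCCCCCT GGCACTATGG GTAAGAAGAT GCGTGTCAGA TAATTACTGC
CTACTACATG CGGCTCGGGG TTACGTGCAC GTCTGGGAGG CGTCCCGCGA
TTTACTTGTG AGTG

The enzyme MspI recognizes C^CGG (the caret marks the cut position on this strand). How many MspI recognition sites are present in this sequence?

No occurrence of CCGG is present in the sequence.
MspI does not cut: 0 sites.

0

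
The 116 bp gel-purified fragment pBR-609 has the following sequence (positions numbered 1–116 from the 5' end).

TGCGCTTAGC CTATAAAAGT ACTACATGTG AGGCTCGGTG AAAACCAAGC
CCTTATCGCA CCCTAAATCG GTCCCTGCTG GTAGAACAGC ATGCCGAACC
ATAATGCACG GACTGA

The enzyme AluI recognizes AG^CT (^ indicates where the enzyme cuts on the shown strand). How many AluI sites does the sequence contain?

No occurrence of AGCT is present in the sequence.
AluI does not cut: 0 sites.

0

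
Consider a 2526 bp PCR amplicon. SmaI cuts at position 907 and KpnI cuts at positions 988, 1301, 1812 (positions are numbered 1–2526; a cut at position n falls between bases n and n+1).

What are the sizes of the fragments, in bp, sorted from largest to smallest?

Combined cut positions (sorted): 907, 988, 1301, 1812.
Linear molecule, 4 cuts → 5 fragments:
  907 − 0 = 907 bp
  988 − 907 = 81 bp
  1301 − 988 = 313 bp
  1812 − 1301 = 511 bp
  2526 − 1812 = 714 bp
Sorted largest to smallest: 907, 714, 511, 313, 81 bp.

907, 714, 511, 313, 81 bp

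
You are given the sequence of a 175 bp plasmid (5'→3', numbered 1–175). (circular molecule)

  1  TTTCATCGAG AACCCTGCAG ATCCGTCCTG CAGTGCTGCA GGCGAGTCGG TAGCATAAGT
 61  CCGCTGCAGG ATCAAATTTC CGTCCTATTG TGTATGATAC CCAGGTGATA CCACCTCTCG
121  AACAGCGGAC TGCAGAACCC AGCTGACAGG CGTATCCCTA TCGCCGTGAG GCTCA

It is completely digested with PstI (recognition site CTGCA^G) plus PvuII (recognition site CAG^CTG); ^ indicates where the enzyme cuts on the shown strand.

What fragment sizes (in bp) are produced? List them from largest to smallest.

PstI sites (CTGCAG) start at positions 15, 28, 36, 64, 130.
PstI cuts after base 5 of each site (before the last base), so after positions 19, 32, 40, 68, 134.
The PvuII site (CAGCTG) starts at position 140.
PvuII cuts after base 3 of each site, so after position 142.
Combined cut positions: 19, 32, 40, 68, 134, 142.
Circular molecule, 6 cuts → 6 fragments:
  20–32 → 13 bp
  33–40 → 8 bp
  41–68 → 28 bp
  69–134 → 66 bp
  135–142 → 8 bp
  143–175 then 1–19 → 33 + 19 = 52 bp
Sorted largest to smallest: 66, 52, 28, 13, 8, 8 bp.

66, 52, 28, 13, 8, 8 bp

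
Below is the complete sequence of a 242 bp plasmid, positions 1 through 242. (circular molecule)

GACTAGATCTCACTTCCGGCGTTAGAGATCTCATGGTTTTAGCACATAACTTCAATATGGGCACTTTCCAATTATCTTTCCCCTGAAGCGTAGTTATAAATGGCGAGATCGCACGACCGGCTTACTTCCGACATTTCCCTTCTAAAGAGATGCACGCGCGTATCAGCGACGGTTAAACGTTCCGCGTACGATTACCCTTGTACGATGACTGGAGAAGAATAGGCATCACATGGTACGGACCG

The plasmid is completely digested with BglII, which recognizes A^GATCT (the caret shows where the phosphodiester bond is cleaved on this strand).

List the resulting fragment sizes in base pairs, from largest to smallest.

BglII sites (AGATCT) start at positions 5, 26.
BglII cuts after the first base of each site, so after positions 5, 26.
Circular molecule, 2 cuts → 2 fragments:
  6–26 → 21 bp
  27–242 then 1–5 → 216 + 5 = 221 bp
Sorted largest to smallest: 221, 21 bp.

221, 21 bp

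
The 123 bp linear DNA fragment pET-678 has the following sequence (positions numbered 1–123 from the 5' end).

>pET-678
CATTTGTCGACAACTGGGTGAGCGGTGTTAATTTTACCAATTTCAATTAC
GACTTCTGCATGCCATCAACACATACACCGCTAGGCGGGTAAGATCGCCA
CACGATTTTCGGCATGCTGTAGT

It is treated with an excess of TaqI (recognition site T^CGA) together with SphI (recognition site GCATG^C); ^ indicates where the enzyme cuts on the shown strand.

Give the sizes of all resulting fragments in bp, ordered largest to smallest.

55, 54, 7, 7 bp

The TaqI site (TCGA) starts at position 7.
TaqI cuts after the first base of each site, so after position 7.
SphI sites (GCATGC) start at positions 58, 112.
SphI cuts after base 5 of each site (before the last base), so after positions 62, 116.
Combined cut positions: 7, 62, 116.
Linear molecule, 3 cuts → 4 fragments:
  1–7 → 7 bp
  8–62 → 55 bp
  63–116 → 54 bp
  117–123 → 7 bp
Sorted largest to smallest: 55, 54, 7, 7 bp.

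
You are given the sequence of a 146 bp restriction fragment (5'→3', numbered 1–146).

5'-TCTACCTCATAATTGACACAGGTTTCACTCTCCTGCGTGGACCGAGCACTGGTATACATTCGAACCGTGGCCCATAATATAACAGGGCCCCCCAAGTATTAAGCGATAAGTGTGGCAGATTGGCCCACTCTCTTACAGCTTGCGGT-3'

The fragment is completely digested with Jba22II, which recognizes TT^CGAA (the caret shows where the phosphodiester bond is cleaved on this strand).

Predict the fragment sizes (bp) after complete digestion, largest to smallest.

The Jba22II site (TTCGAA) starts at position 59.
Jba22II cuts after base 2 of each site, so after position 60.
Linear molecule, 1 cut → 2 fragments:
  1–60 → 60 bp
  61–146 → 86 bp
Sorted largest to smallest: 86, 60 bp.

86, 60 bp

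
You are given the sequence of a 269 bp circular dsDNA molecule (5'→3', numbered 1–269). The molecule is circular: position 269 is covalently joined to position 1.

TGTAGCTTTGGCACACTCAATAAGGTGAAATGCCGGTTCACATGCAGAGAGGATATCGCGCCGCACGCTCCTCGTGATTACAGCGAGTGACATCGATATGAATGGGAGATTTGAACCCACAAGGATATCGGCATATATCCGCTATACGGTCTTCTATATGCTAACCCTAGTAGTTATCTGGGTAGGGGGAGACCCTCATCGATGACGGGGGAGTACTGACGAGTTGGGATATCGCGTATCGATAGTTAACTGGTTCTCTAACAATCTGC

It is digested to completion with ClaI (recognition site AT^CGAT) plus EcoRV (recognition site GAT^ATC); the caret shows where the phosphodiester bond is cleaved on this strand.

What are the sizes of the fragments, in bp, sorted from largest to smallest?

ClaI sites (ATCGAT) start at positions 92, 198, 238.
ClaI cuts after base 2 of each site, so after positions 93, 199, 239.
EcoRV sites (GATATC) start at positions 52, 124, 228.
EcoRV cuts after base 3 of each site, so after positions 54, 126, 230.
Combined cut positions: 54, 93, 126, 199, 230, 239.
Circular molecule, 6 cuts → 6 fragments:
  55–93 → 39 bp
  94–126 → 33 bp
  127–199 → 73 bp
  200–230 → 31 bp
  231–239 → 9 bp
  240–269 then 1–54 → 30 + 54 = 84 bp
Sorted largest to smallest: 84, 73, 39, 33, 31, 9 bp.

84, 73, 39, 33, 31, 9 bp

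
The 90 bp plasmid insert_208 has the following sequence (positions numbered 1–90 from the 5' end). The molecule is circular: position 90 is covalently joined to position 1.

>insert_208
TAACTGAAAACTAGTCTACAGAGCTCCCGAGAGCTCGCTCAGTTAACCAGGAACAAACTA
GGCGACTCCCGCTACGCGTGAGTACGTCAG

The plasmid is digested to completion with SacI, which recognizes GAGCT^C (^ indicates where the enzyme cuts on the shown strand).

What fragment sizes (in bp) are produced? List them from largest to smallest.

80, 10 bp

SacI sites (GAGCTC) start at positions 21, 31.
SacI cuts after base 5 of each site (before the last base), so after positions 25, 35.
Circular molecule, 2 cuts → 2 fragments:
  26–35 → 10 bp
  36–90 then 1–25 → 55 + 25 = 80 bp
Sorted largest to smallest: 80, 10 bp.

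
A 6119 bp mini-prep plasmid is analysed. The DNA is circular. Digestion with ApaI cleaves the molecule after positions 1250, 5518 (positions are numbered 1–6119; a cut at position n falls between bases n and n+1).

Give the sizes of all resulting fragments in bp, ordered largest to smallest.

4268, 1851 bp

Circular molecule, 2 cuts → 2 fragments:
  5518 − 1250 = 4268 bp
  wrap: 6119 − 5518 + 1250 = 1851 bp
Sorted largest to smallest: 4268, 1851 bp.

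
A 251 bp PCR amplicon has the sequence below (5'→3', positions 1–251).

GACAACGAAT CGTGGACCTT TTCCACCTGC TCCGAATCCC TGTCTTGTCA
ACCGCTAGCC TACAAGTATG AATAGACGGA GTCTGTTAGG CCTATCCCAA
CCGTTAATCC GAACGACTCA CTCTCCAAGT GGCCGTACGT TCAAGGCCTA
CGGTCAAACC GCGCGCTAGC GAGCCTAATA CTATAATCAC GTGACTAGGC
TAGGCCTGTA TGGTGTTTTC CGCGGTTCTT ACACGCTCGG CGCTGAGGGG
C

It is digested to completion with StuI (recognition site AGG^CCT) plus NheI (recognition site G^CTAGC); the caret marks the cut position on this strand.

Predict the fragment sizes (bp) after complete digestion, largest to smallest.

56, 54, 47, 39, 36, 19 bp

StuI sites (AGGCCT) start at positions 88, 144, 202.
StuI cuts after base 3 of each site, so after positions 90, 146, 204.
NheI sites (GCTAGC) start at positions 54, 165.
NheI cuts after the first base of each site, so after positions 54, 165.
Combined cut positions: 54, 90, 146, 165, 204.
Linear molecule, 5 cuts → 6 fragments:
  1–54 → 54 bp
  55–90 → 36 bp
  91–146 → 56 bp
  147–165 → 19 bp
  166–204 → 39 bp
  205–251 → 47 bp
Sorted largest to smallest: 56, 54, 47, 39, 36, 19 bp.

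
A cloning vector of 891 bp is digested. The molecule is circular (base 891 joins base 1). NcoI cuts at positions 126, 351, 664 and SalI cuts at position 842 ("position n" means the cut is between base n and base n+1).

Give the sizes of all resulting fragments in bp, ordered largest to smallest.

Combined cut positions (sorted): 126, 351, 664, 842.
Circular molecule, 4 cuts → 4 fragments:
  351 − 126 = 225 bp
  664 − 351 = 313 bp
  842 − 664 = 178 bp
  wrap: 891 − 842 + 126 = 175 bp
Sorted largest to smallest: 313, 225, 178, 175 bp.

313, 225, 178, 175 bp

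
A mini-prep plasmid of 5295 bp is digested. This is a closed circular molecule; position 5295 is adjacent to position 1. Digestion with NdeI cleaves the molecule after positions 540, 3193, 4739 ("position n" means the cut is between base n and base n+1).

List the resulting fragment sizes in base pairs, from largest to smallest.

Circular molecule, 3 cuts → 3 fragments:
  3193 − 540 = 2653 bp
  4739 − 3193 = 1546 bp
  wrap: 5295 − 4739 + 540 = 1096 bp
Sorted largest to smallest: 2653, 1546, 1096 bp.

2653, 1546, 1096 bp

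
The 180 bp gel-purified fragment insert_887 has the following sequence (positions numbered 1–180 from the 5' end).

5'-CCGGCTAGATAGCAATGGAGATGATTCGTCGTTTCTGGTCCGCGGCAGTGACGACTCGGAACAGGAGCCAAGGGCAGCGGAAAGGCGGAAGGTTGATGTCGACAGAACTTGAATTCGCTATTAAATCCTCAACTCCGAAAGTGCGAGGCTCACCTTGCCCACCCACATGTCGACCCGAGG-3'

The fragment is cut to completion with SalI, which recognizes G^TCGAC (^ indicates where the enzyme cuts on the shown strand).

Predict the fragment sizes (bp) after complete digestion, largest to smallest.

SalI sites (GTCGAC) start at positions 98, 169.
SalI cuts after the first base of each site, so after positions 98, 169.
Linear molecule, 2 cuts → 3 fragments:
  1–98 → 98 bp
  99–169 → 71 bp
  170–180 → 11 bp
Sorted largest to smallest: 98, 71, 11 bp.

98, 71, 11 bp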